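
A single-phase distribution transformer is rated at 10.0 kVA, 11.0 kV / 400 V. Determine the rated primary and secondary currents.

I_p = S/V_p = 10000/11000 = 0.909 A.
I_s = S/V_s = 10000/400 = 25.0 A.

I_p ≈ 0.909 A, I_s ≈ 25.0 A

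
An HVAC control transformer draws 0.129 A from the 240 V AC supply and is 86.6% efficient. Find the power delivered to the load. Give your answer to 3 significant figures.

P_out ≈ 26.8 W

P_in = V_p I_p = 240 × 0.129 = 30.960 W.
P_out = η P_in = 0.866 × 30.960 = 26.8 W.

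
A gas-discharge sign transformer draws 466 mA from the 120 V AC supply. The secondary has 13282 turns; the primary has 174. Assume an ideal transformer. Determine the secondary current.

I_s ≈ 0.00610 A

I_s/I_p = N_p/N_s, so I_s = 0.466 × 174/13282 = 0.00610 A.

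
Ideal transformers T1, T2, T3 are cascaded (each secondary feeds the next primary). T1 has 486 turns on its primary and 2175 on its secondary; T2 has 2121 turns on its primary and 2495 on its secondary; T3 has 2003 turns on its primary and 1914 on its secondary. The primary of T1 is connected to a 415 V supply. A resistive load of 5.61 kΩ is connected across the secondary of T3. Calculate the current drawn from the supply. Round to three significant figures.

Secondary of T1: V = 415.00 × 2175/486 = 1857.3 V.
Secondary of T2: V = 1857.3 × 2495/2121 = 2184.7 V.
Secondary of T3: V = 2184.7 × 1914/2003 = 2087.7 V.
I_load = 2087.7/5610 = 0.37213 A, so P_out = 2087.7 × 0.37213 = 776.89 W.
All ideal ⇒ P_in = P_out, so I_supply = 776.89/415 = 1.87 A.

I_supply ≈ 1.87 A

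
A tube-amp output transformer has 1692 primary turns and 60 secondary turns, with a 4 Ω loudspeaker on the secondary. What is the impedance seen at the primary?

Z_p ≈ 3180 Ω

Z_p = (N_p/N_s)² × Z_s = (1692/60)² × 4 = 3180 Ω.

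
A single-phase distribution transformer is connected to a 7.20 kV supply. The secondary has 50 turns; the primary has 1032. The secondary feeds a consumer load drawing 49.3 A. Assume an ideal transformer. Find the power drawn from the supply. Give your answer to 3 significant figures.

P ≈ 17200 W

I_p = I_s × N_s/N_p = 49.3 × 50/1032 = 2.3886 A.
P = V_p I_p = 7200 × 2.3886 = 17200 W.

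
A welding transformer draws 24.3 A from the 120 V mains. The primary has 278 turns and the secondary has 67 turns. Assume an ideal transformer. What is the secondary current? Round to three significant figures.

I_s ≈ 101 A

I_s/I_p = N_p/N_s, so I_s = 24.3 × 278/67 = 101 A.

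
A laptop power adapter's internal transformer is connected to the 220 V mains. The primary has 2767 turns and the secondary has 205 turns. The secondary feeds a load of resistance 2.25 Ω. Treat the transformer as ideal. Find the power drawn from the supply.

V_s = V_p × N_s/N_p = 220 × 205/2767 = 16.299 V.
I_s = V_s/R = 16.299/2.25 = 7.2441 A.
I_p = I_s × N_s/N_p = 7.2441 × 205/2767 = 0.53670 A.
P = V_p I_p = 220 × 0.53670 = 118 W.

P ≈ 118 W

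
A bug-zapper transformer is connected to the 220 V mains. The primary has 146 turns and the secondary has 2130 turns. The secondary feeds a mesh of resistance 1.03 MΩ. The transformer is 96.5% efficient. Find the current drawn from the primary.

V_s = 220 × 2130/146 = 3209.6 V.
I_s = V_s/R = 3209.6/(1.03×10^6) = 0.0031161 A.
P_out = V_s I_s = 3209.6 × 0.0031161 = 10.001 W.
P_in = P_out/η = 10.001/0.965 = 10.364 W.
I_p = P_in/V_p = 10.364/220 = 0.0471 A.

I_p ≈ 0.0471 A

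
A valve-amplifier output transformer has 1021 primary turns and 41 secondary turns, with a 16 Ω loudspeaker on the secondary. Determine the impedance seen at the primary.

Z_p ≈ 9920 Ω

Z_p = (N_p/N_s)² × Z_s = (1021/41)² × 16 = 9920 Ω.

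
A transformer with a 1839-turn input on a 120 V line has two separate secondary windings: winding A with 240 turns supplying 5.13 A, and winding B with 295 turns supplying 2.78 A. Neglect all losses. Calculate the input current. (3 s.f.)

I_in ≈ 1.12 A

V_A = 120 × 240/1839 = 15.661 V; V_B = 120 × 295/1839 = 19.250 V.
P_out = V_A I_A + V_B I_B = 15.661×5.13 + 19.250×2.78 = 80.339 + 53.514 = 133.85 W.
Ideal ⇒ P_in = P_out, so I_in = P_out/V_in = 133.85/120 = 1.12 A.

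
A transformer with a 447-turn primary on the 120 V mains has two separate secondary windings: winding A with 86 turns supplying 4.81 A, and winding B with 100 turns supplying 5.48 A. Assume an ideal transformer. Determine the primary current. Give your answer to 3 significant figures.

I_p ≈ 2.15 A

V_A = 120 × 86/447 = 23.087 V; V_B = 120 × 100/447 = 26.846 V.
P_out = V_A I_A + V_B I_B = 23.087×4.81 + 26.846×5.48 = 111.05 + 147.11 = 258.16 W.
Ideal ⇒ P_in = P_out, so I_p = P_out/V_p = 258.16/120 = 2.15 A.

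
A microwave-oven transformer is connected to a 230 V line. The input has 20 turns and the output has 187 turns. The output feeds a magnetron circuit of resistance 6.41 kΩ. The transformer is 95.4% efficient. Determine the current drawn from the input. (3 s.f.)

V_out = 230 × 187/20 = 2150.5 V.
I_out = V_out/R = 2150.5/6410 = 0.33549 A.
P_out = V_out I_out = 2150.5 × 0.33549 = 721.47 W.
P_in = P_out/η = 721.47/0.954 = 756.26 W.
I_in = P_in/V_in = 756.26/230 = 3.29 A.

I_in ≈ 3.29 A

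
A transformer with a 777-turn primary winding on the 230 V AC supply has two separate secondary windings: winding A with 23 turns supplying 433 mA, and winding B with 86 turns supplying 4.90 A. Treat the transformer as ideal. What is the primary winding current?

V_A = 230 × 23/777 = 6.8082 V; V_B = 230 × 86/777 = 25.457 V.
P_out = V_A I_A + V_B I_B = 6.8082×0.433 + 25.457×4.90 = 2.9480 + 124.74 = 127.69 W.
Ideal ⇒ P_in = P_out, so I_p = P_out/V_p = 127.69/230 = 0.555 A.

I_p ≈ 0.555 A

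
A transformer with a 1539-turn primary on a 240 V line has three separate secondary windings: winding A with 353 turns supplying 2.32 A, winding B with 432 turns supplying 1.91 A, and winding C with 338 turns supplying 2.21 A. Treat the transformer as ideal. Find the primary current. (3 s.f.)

I_p ≈ 1.55 A

V_A = 240 × 353/1539 = 55.049 V; V_B = 240 × 432/1539 = 67.368 V; V_C = 240 × 338/1539 = 52.710 V.
P_out = V_A I_A + V_B I_B + V_C I_C = 55.049×2.32 + 67.368×1.91 + 52.710×2.21 = 127.71 + 128.67 + 116.49 = 372.87 W.
Ideal ⇒ P_in = P_out, so I_p = P_out/V_p = 372.87/240 = 1.55 A.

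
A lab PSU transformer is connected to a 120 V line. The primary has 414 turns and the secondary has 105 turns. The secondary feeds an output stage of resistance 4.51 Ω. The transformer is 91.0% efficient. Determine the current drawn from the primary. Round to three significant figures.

V_s = 120 × 105/414 = 30.435 V.
I_s = V_s/R = 30.435/4.51 = 6.7483 A.
P_out = V_s I_s = 30.435 × 6.7483 = 205.38 W.
P_in = P_out/η = 205.38/0.910 = 225.70 W.
I_p = P_in/V_p = 225.70/120 = 1.88 A.

I_p ≈ 1.88 A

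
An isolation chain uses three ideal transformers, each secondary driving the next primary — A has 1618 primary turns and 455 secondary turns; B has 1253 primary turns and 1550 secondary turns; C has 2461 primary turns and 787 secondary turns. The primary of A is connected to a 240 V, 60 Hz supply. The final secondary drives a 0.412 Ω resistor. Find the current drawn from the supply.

I_supply ≈ 7.21 A

Secondary of A: V = 240.00 × 455/1618 = 67.491 V.
Secondary of B: V = 67.491 × 1550/1253 = 83.488 V.
Secondary of C: V = 83.488 × 787/2461 = 26.699 V.
I_load = 26.699/0.412 = 64.802 A, so P_out = 26.699 × 64.802 = 1730.1 W.
All ideal ⇒ P_in = P_out, so I_supply = 1730.1/240 = 7.21 A.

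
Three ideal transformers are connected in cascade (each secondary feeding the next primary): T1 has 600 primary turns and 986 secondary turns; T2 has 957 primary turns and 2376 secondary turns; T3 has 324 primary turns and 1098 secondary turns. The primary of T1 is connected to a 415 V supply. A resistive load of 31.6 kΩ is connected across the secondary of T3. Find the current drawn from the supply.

I_supply ≈ 2.51 A

Secondary of T1: V = 415.00 × 986/600 = 681.98 V.
Secondary of T2: V = 681.98 × 2376/957 = 1693.2 V.
Secondary of T3: V = 1693.2 × 1098/324 = 5738.1 V.
I_load = 5738.1/31600 = 0.18158 A, so P_out = 5738.1 × 0.18158 = 1041.9 W.
All ideal ⇒ P_in = P_out, so I_supply = 1041.9/415 = 2.51 A.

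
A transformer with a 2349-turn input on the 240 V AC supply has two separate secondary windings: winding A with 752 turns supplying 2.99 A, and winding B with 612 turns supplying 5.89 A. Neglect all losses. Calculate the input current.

I_in ≈ 2.49 A

V_A = 240 × 752/2349 = 76.833 V; V_B = 240 × 612/2349 = 62.529 V.
P_out = V_A I_A + V_B I_B = 76.833×2.99 + 62.529×5.89 = 229.73 + 368.29 = 598.02 W.
Ideal ⇒ P_in = P_out, so I_in = P_out/V_in = 598.02/240 = 2.49 A.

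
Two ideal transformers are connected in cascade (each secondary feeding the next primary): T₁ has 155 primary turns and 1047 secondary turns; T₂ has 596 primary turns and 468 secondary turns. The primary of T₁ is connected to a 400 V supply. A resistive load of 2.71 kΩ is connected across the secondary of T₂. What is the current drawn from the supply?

I_supply ≈ 4.15 A

After T₁: V = 400.00 × 1047/155 = 2701.9 V.
After T₂: V = 2701.9 × 468/596 = 2121.7 V.
I_load = 2121.7/2710 = 0.78290 A, so P_out = 2121.7 × 0.78290 = 1661.0 W.
All ideal ⇒ P_in = P_out, so I_supply = 1661.0/400 = 4.15 A.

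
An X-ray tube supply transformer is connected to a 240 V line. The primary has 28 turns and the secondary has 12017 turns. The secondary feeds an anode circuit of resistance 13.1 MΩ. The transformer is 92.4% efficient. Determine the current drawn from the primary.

V_s = 240 × 12017/28 = 103000 V.
I_s = V_s/R = 103000/(1.31×10^7) = 0.0078628 A.
P_out = V_s I_s = 103000 × 0.0078628 = 809.89 W.
P_in = P_out/η = 809.89/0.924 = 876.51 W.
I_p = P_in/V_p = 876.51/240 = 3.65 A.

I_p ≈ 3.65 A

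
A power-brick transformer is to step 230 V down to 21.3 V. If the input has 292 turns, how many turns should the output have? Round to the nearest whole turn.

N_out = 27 turns

N_out/N_in = V_out/V_in, so N_out = 292 × 21.3/230 = 27.0 ≈ 27 turns.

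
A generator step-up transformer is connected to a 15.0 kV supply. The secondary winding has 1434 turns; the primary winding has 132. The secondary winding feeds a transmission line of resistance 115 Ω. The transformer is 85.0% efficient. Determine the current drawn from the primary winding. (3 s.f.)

I_p ≈ 18100 A

V_s = 15000 × 1434/132 = 162950 V.
I_s = V_s/R = 162950/115 = 1417.0 A.
P_out = V_s I_s = 162950 × 1417.0 = 2.3091×10^8 W.
P_in = P_out/η = 2.3091×10^8/0.850 = 2.7165×10^8 W.
I_p = P_in/V_p = 2.7165×10^8/15000 = 18100 A.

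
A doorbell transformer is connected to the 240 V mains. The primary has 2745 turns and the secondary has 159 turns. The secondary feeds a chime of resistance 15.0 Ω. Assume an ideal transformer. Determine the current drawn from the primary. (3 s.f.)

V_s = V_p × N_s/N_p = 240 × 159/2745 = 13.902 V.
I_s = V_s/R = 13.902/15.0 = 0.92678 A.
For an ideal transformer I_p N_p = I_s N_s, so I_p = 0.92678 × 159/2745 = 0.0537 A.

I_p ≈ 0.0537 A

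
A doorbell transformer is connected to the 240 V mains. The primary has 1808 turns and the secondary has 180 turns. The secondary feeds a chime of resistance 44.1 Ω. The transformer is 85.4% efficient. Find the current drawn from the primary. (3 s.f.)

I_p ≈ 0.0632 A

V_s = 240 × 180/1808 = 23.894 V.
I_s = V_s/R = 23.894/44.1 = 0.54181 A.
P_out = V_s I_s = 23.894 × 0.54181 = 12.946 W.
P_in = P_out/η = 12.946/0.854 = 15.159 W.
I_p = P_in/V_p = 15.159/240 = 0.0632 A.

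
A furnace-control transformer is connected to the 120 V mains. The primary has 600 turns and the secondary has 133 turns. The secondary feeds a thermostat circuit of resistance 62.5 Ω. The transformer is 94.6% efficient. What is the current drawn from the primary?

V_s = 120 × 133/600 = 26.600 V.
I_s = V_s/R = 26.600/62.5 = 0.42560 A.
P_out = V_s I_s = 26.600 × 0.42560 = 11.321 W.
P_in = P_out/η = 11.321/0.946 = 11.967 W.
I_p = P_in/V_p = 11.967/120 = 0.0997 A.

I_p ≈ 0.0997 A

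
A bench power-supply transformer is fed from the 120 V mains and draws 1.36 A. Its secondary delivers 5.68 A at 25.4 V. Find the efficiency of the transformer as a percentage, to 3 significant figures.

η ≈ 88.4%

P_in = 120 × 1.36 = 163.200 W.
P_out = 25.4 × 5.68 = 144.272 W.
η = P_out/P_in = 144.272/163.200 = 0.884.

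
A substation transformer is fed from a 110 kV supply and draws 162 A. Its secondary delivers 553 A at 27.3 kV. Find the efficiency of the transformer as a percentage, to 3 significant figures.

P_in = 110000 × 162 = 1.78200×10^7 W.
P_out = 27300 × 553 = 1.50969×10^7 W.
η = P_out/P_in = 1.50969×10^7/(1.78200×10^7) = 0.847.

η ≈ 84.7%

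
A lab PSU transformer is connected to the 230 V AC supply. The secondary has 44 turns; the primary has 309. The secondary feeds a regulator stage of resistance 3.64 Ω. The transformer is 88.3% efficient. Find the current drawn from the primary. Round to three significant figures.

I_p ≈ 1.45 A

V_s = 230 × 44/309 = 32.751 V.
I_s = V_s/R = 32.751/3.64 = 8.9975 A.
P_out = V_s I_s = 32.751 × 8.9975 = 294.67 W.
P_in = P_out/η = 294.67/0.883 = 333.72 W.
I_p = P_in/V_p = 333.72/230 = 1.45 A.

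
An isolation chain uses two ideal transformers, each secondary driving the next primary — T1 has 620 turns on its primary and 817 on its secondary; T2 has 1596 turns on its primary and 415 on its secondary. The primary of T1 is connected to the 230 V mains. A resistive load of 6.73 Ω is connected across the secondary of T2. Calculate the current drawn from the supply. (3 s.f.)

I_supply ≈ 4.01 A

After T1: V = 230.00 × 817/620 = 303.08 V.
After T2: V = 303.08 × 415/1596 = 78.809 V.
I_load = 78.809/6.73 = 11.710 A, so P_out = 78.809 × 11.710 = 922.85 W.
All ideal ⇒ P_in = P_out, so I_supply = 922.85/230 = 4.01 A.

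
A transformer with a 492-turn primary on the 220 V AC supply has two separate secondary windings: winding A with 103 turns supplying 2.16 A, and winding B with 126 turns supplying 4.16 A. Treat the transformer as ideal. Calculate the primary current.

I_p ≈ 1.52 A

V_A = 220 × 103/492 = 46.057 V; V_B = 220 × 126/492 = 56.341 V.
P_out = V_A I_A + V_B I_B = 46.057×2.16 + 56.341×4.16 = 99.483 + 234.38 = 333.86 W.
Ideal ⇒ P_in = P_out, so I_p = P_out/V_p = 333.86/220 = 1.52 A.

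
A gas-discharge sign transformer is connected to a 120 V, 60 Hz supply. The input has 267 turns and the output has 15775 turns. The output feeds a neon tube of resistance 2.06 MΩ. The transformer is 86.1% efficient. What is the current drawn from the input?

V_out = 120 × 15775/267 = 7089.9 V.
I_out = V_out/R = 7089.9/(2.06×10^6) = 0.0034417 A.
P_out = V_out I_out = 7089.9 × 0.0034417 = 24.401 W.
P_in = P_out/η = 24.401/0.861 = 28.341 W.
I_in = P_in/V_in = 28.341/120 = 0.236 A.

I_in ≈ 0.236 A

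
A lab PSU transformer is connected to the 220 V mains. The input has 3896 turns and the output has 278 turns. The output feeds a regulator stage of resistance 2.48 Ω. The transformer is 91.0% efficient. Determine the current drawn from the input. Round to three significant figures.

V_out = 220 × 278/3896 = 15.698 V.
I_out = V_out/R = 15.698/2.48 = 6.3299 A.
P_out = V_out I_out = 15.698 × 6.3299 = 99.368 W.
P_in = P_out/η = 99.368/0.910 = 109.20 W.
I_in = P_in/V_in = 109.20/220 = 0.496 A.

I_in ≈ 0.496 A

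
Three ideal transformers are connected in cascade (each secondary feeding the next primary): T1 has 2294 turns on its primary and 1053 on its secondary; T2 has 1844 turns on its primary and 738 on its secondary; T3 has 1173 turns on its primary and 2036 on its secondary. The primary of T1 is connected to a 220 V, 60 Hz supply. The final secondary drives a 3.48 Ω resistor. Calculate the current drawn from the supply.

Secondary of T1: V = 220.00 × 1053/2294 = 100.99 V.
Secondary of T2: V = 100.99 × 738/1844 = 40.416 V.
Secondary of T3: V = 40.416 × 2036/1173 = 70.151 V.
I_load = 70.151/3.48 = 20.158 A, so P_out = 70.151 × 20.158 = 1414.1 W.
All ideal ⇒ P_in = P_out, so I_supply = 1414.1/220 = 6.43 A.

I_supply ≈ 6.43 A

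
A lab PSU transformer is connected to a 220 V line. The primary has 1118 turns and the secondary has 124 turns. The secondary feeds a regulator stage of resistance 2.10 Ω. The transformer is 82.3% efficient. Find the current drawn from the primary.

V_s = 220 × 124/1118 = 24.401 V.
I_s = V_s/R = 24.401/2.10 = 11.619 A.
P_out = V_s I_s = 24.401 × 11.619 = 283.52 W.
P_in = P_out/η = 283.52/0.823 = 344.50 W.
I_p = P_in/V_p = 344.50/220 = 1.57 A.

I_p ≈ 1.57 A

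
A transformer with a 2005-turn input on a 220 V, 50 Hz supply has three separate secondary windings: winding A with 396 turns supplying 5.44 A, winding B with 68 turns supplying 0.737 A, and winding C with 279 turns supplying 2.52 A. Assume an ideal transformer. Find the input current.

I_in ≈ 1.45 A

V_A = 220 × 396/2005 = 43.451 V; V_B = 220 × 68/2005 = 7.4613 V; V_C = 220 × 279/2005 = 30.613 V.
P_out = V_A I_A + V_B I_B + V_C I_C = 43.451×5.44 + 7.4613×0.737 + 30.613×2.52 = 236.38 + 5.4990 + 77.146 = 319.02 W.
Ideal ⇒ P_in = P_out, so I_in = P_out/V_in = 319.02/220 = 1.45 A.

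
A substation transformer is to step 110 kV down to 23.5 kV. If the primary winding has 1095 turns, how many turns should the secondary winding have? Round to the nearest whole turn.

N_s = 234 turns

N_s/N_p = V_s/V_p, so N_s = 1095 × 23500/110000 = 233.9 ≈ 234 turns.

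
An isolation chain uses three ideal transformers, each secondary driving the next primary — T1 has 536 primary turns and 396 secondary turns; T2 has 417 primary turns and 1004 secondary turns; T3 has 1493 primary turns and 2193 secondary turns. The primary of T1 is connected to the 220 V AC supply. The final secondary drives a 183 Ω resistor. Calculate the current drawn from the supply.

Secondary of T1: V = 220.00 × 396/536 = 162.54 V.
Secondary of T2: V = 162.54 × 1004/417 = 391.34 V.
Secondary of T3: V = 391.34 × 2193/1493 = 574.82 V.
I_load = 574.82/183 = 3.1411 A, so P_out = 574.82 × 3.1411 = 1805.5 W.
All ideal ⇒ P_in = P_out, so I_supply = 1805.5/220 = 8.21 A.

I_supply ≈ 8.21 A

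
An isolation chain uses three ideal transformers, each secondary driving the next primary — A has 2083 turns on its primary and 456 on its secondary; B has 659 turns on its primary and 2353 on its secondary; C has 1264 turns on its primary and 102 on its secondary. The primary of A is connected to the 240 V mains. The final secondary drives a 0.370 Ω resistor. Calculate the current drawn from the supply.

I_supply ≈ 2.58 A

After A: V = 240.00 × 456/2083 = 52.540 V.
After B: V = 52.540 × 2353/659 = 187.60 V.
After C: V = 187.60 × 102/1264 = 15.138 V.
I_load = 15.138/0.370 = 40.914 A, so P_out = 15.138 × 40.914 = 619.37 W.
All ideal ⇒ P_in = P_out, so I_supply = 619.37/240 = 2.58 A.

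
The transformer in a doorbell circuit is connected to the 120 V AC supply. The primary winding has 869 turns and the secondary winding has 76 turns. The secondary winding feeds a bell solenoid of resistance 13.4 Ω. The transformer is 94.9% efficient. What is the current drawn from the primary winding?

V_s = 120 × 76/869 = 10.495 V.
I_s = V_s/R = 10.495/13.4 = 0.78320 A.
P_out = V_s I_s = 10.495 × 0.78320 = 8.2195 W.
P_in = P_out/η = 8.2195/0.949 = 8.6612 W.
I_p = P_in/V_p = 8.6612/120 = 0.0722 A.

I_p ≈ 0.0722 A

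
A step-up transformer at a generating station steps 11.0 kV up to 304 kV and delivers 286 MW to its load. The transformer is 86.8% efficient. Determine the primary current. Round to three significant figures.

P_in = P_out/η = 2.86×10^8/0.868 = 3.2949×10^8 W.
I_p = P_in/V_p = 3.2949×10^8/11000 = 30000 A.

I_p ≈ 30000 A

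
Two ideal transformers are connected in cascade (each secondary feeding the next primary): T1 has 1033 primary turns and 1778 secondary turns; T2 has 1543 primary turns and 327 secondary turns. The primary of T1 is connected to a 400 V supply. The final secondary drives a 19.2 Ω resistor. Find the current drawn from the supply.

Secondary of T1: V = 400.00 × 1778/1033 = 688.48 V.
Secondary of T2: V = 688.48 × 327/1543 = 145.91 V.
I_load = 145.91/19.2 = 7.5993 A, so P_out = 145.91 × 7.5993 = 1108.8 W.
All ideal ⇒ P_in = P_out, so I_supply = 1108.8/400 = 2.77 A.

I_supply ≈ 2.77 A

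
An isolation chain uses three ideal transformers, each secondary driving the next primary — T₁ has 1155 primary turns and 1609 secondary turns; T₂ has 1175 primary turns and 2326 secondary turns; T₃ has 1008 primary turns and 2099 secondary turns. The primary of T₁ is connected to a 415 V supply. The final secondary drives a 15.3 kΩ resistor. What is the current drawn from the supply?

I_supply ≈ 0.894 A

Secondary of T₁: V = 415.00 × 1609/1155 = 578.13 V.
Secondary of T₂: V = 578.13 × 2326/1175 = 1144.4 V.
Secondary of T₃: V = 1144.4 × 2099/1008 = 2383.1 V.
I_load = 2383.1/15300 = 0.15576 A, so P_out = 2383.1 × 0.15576 = 371.19 W.
All ideal ⇒ P_in = P_out, so I_supply = 371.19/415 = 0.894 A.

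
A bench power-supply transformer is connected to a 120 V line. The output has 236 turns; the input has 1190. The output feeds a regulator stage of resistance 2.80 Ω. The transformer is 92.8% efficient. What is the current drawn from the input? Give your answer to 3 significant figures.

I_in ≈ 1.82 A

V_out = 120 × 236/1190 = 23.798 V.
I_out = V_out/R = 23.798/2.80 = 8.4994 A.
P_out = V_out I_out = 23.798 × 8.4994 = 202.27 W.
P_in = P_out/η = 202.27/0.928 = 217.96 W.
I_in = P_in/V_in = 217.96/120 = 1.82 A.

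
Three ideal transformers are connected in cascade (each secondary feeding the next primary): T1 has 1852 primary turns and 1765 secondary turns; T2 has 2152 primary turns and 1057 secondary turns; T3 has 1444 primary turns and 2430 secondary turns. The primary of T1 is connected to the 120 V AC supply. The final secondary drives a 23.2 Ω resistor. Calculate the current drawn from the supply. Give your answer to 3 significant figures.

I_supply ≈ 3.21 A

Secondary of T1: V = 120.00 × 1765/1852 = 114.36 V.
Secondary of T2: V = 114.36 × 1057/2152 = 56.172 V.
Secondary of T3: V = 56.172 × 2430/1444 = 94.527 V.
I_load = 94.527/23.2 = 4.0744 A, so P_out = 94.527 × 4.0744 = 385.15 W.
All ideal ⇒ P_in = P_out, so I_supply = 385.15/120 = 3.21 A.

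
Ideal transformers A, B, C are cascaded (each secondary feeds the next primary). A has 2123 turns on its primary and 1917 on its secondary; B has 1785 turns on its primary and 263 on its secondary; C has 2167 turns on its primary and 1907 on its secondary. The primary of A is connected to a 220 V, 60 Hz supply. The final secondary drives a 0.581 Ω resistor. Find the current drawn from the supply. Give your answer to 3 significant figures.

I_supply ≈ 5.19 A

After A: V = 220.00 × 1917/2123 = 198.65 V.
After B: V = 198.65 × 263/1785 = 29.269 V.
After C: V = 29.269 × 1907/2167 = 25.758 V.
I_load = 25.758/0.581 = 44.333 A, so P_out = 25.758 × 44.333 = 1141.9 W.
All ideal ⇒ P_in = P_out, so I_supply = 1141.9/220 = 5.19 A.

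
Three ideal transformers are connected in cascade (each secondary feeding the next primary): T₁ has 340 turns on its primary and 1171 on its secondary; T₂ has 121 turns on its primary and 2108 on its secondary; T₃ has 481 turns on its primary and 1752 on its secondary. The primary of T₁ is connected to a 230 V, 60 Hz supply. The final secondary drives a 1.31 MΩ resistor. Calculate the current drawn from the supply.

I_supply ≈ 8.39 A

After T₁: V = 230.00 × 1171/340 = 792.15 V.
After T₂: V = 792.15 × 2108/121 = 13800 V.
After T₃: V = 13800 × 1752/481 = 50267 V.
I_load = 50267/(1.31×10^6) = 0.038372 A, so P_out = 50267 × 0.038372 = 1928.8 W.
All ideal ⇒ P_in = P_out, so I_supply = 1928.8/230 = 8.39 A.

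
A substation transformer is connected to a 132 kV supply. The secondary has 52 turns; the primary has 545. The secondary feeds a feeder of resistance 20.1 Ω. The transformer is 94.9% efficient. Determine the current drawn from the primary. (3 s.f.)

V_s = 132000 × 52/545 = 12594 V.
I_s = V_s/R = 12594/20.1 = 626.59 A.
P_out = V_s I_s = 12594 × 626.59 = 7.8916×10^6 W.
P_in = P_out/η = 7.8916×10^6/0.949 = 8.3157×10^6 W.
I_p = P_in/V_p = 8.3157×10^6/132000 = 63.0 A.

I_p ≈ 63.0 A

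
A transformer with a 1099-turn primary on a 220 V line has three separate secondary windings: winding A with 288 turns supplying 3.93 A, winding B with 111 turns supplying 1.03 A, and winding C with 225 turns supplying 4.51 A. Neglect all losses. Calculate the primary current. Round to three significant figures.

I_p ≈ 2.06 A

V_A = 220 × 288/1099 = 57.652 V; V_B = 220 × 111/1099 = 22.220 V; V_C = 220 × 225/1099 = 45.041 V.
P_out = V_A I_A + V_B I_B + V_C I_C = 57.652×3.93 + 22.220×1.03 + 45.041×4.51 = 226.57 + 22.887 + 203.13 = 452.60 W.
Ideal ⇒ P_in = P_out, so I_p = P_out/V_p = 452.60/220 = 2.06 A.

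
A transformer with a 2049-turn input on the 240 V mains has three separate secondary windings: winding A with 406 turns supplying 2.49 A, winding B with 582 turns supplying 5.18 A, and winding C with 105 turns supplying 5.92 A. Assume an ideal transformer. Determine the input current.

V_A = 240 × 406/2049 = 47.555 V; V_B = 240 × 582/2049 = 68.170 V; V_C = 240 × 105/2049 = 12.299 V.
P_out = V_A I_A + V_B I_B + V_C I_C = 47.555×2.49 + 68.170×5.18 + 12.299×5.92 = 118.41 + 353.12 + 72.808 = 544.34 W.
Ideal ⇒ P_in = P_out, so I_in = P_out/V_in = 544.34/240 = 2.27 A.

I_in ≈ 2.27 A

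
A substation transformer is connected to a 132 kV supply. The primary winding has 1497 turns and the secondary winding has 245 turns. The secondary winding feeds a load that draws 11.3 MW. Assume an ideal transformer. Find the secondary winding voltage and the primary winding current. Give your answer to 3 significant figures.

V_s ≈ 21600 V, I_p ≈ 85.6 A

V_s = V_p × N_s/N_p = 132000 × 245/1497 = 21603 V.
I_s = P/V_s = 1.13×10^7/21603 = 523.07 A.
I_p = I_s × N_s/N_p = 523.07 × 245/1497 = 85.6 A.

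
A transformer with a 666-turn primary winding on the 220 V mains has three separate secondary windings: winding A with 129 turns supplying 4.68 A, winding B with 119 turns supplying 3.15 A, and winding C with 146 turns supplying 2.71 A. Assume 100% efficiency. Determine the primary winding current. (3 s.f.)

V_A = 220 × 129/666 = 42.613 V; V_B = 220 × 119/666 = 39.309 V; V_C = 220 × 146/666 = 48.228 V.
P_out = V_A I_A + V_B I_B + V_C I_C = 42.613×4.68 + 39.309×3.15 + 48.228×2.71 = 199.43 + 123.82 + 130.70 = 453.95 W.
Ideal ⇒ P_in = P_out, so I_p = P_out/V_p = 453.95/220 = 2.06 A.

I_p ≈ 2.06 A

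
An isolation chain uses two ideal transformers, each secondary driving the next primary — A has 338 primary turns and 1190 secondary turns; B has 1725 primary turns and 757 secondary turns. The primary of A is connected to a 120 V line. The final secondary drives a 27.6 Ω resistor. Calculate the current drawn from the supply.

I_supply ≈ 10.4 A

After A: V = 120.00 × 1190/338 = 422.49 V.
After B: V = 422.49 × 757/1725 = 185.40 V.
I_load = 185.40/27.6 = 6.7175 A, so P_out = 185.40 × 6.7175 = 1245.5 W.
All ideal ⇒ P_in = P_out, so I_supply = 1245.5/120 = 10.4 A.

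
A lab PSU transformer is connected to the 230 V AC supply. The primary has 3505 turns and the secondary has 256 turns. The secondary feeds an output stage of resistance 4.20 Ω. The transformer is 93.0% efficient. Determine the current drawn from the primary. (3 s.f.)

I_p ≈ 0.314 A

V_s = 230 × 256/3505 = 16.799 V.
I_s = V_s/R = 16.799/4.20 = 3.9997 A.
P_out = V_s I_s = 16.799 × 3.9997 = 67.191 W.
P_in = P_out/η = 67.191/0.930 = 72.248 W.
I_p = P_in/V_p = 72.248/230 = 0.314 A.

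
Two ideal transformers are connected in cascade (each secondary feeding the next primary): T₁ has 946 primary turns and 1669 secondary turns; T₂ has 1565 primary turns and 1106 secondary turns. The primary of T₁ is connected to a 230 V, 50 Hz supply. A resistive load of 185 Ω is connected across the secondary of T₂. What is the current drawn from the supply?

I_supply ≈ 1.93 A

Secondary of T₁: V = 230.00 × 1669/946 = 405.78 V.
Secondary of T₂: V = 405.78 × 1106/1565 = 286.77 V.
I_load = 286.77/185 = 1.5501 A, so P_out = 286.77 × 1.5501 = 444.52 W.
All ideal ⇒ P_in = P_out, so I_supply = 444.52/230 = 1.93 A.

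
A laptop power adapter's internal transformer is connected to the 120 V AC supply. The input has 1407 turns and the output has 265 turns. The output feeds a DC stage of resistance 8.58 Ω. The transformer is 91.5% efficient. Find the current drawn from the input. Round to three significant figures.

V_out = 120 × 265/1407 = 22.601 V.
I_out = V_out/R = 22.601/8.58 = 2.6342 A.
P_out = V_out I_out = 22.601 × 2.6342 = 59.536 W.
P_in = P_out/η = 59.536/0.915 = 65.067 W.
I_in = P_in/V_in = 65.067/120 = 0.542 A.

I_in ≈ 0.542 A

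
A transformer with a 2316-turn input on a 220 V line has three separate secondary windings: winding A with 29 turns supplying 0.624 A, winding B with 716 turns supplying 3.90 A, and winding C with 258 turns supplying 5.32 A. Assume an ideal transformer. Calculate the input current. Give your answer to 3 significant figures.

I_in ≈ 1.81 A

V_A = 220 × 29/2316 = 2.7547 V; V_B = 220 × 716/2316 = 68.014 V; V_C = 220 × 258/2316 = 24.508 V.
P_out = V_A I_A + V_B I_B + V_C I_C = 2.7547×0.624 + 68.014×3.90 + 24.508×5.32 = 1.7190 + 265.25 + 130.38 = 397.35 W.
Ideal ⇒ P_in = P_out, so I_in = P_out/V_in = 397.35/220 = 1.81 A.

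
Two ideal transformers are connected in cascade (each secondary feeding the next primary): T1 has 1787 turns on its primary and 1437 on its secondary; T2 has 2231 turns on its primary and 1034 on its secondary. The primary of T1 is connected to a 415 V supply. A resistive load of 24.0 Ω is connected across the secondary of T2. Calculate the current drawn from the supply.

Secondary of T1: V = 415.00 × 1437/1787 = 333.72 V.
Secondary of T2: V = 333.72 × 1034/2231 = 154.67 V.
I_load = 154.67/24.0 = 6.4445 A, so P_out = 154.67 × 6.4445 = 996.76 W.
All ideal ⇒ P_in = P_out, so I_supply = 996.76/415 = 2.40 A.

I_supply ≈ 2.40 A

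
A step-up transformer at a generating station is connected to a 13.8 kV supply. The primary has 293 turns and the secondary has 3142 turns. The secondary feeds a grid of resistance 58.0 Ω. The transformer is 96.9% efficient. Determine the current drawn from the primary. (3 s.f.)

I_p ≈ 28200 A

V_s = 13800 × 3142/293 = 147980 V.
I_s = V_s/R = 147980/58.0 = 2551.5 A.
P_out = V_s I_s = 147980 × 2551.5 = 3.7758×10^8 W.
P_in = P_out/η = 3.7758×10^8/0.969 = 3.8966×10^8 W.
I_p = P_in/V_p = 3.8966×10^8/13800 = 28200 A.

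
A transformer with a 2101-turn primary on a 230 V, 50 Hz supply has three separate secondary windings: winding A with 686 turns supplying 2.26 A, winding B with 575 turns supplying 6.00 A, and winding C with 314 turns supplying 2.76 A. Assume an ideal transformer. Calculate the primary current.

I_p ≈ 2.79 A

V_A = 230 × 686/2101 = 75.098 V; V_B = 230 × 575/2101 = 62.946 V; V_C = 230 × 314/2101 = 34.374 V.
P_out = V_A I_A + V_B I_B + V_C I_C = 75.098×2.26 + 62.946×6.00 + 34.374×2.76 = 169.72 + 377.68 + 94.873 = 642.27 W.
Ideal ⇒ P_in = P_out, so I_p = P_out/V_p = 642.27/230 = 2.79 A.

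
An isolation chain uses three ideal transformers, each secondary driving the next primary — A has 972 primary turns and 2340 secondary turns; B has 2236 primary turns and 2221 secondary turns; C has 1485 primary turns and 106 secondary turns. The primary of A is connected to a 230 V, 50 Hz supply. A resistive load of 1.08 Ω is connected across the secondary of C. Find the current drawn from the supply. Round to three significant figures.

I_supply ≈ 6.20 A

Secondary of A: V = 230.00 × 2340/972 = 553.70 V.
Secondary of B: V = 553.70 × 2221/2236 = 549.99 V.
Secondary of C: V = 549.99 × 106/1485 = 39.258 V.
I_load = 39.258/1.08 = 36.350 A, so P_out = 39.258 × 36.350 = 1427.1 W.
All ideal ⇒ P_in = P_out, so I_supply = 1427.1/230 = 6.20 A.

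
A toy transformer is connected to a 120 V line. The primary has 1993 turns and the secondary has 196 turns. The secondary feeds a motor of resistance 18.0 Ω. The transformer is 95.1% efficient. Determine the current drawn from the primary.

V_s = 120 × 196/1993 = 11.801 V.
I_s = V_s/R = 11.801/18.0 = 0.65563 A.
P_out = V_s I_s = 11.801 × 0.65563 = 7.7373 W.
P_in = P_out/η = 7.7373/0.951 = 8.1359 W.
I_p = P_in/V_p = 8.1359/120 = 0.0678 A.

I_p ≈ 0.0678 A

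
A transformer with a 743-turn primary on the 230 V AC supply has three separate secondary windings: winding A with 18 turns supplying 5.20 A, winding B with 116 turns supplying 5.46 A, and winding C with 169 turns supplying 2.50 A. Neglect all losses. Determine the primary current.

I_p ≈ 1.55 A

V_A = 230 × 18/743 = 5.5720 V; V_B = 230 × 116/743 = 35.908 V; V_C = 230 × 169/743 = 52.315 V.
P_out = V_A I_A + V_B I_B + V_C I_C = 5.5720×5.20 + 35.908×5.46 + 52.315×2.50 = 28.974 + 196.06 + 130.79 = 355.82 W.
Ideal ⇒ P_in = P_out, so I_p = P_out/V_p = 355.82/230 = 1.55 A.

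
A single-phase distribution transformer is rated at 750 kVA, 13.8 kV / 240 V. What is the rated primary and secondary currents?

I_p ≈ 54.3 A, I_s ≈ 3120 A

I_p = S/V_p = 750000/13800 = 54.3 A.
I_s = S/V_s = 750000/240 = 3120 A.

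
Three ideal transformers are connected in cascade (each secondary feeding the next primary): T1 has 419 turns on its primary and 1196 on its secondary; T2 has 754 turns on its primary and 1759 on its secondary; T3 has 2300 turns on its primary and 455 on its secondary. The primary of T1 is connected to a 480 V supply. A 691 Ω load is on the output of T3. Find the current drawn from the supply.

I_supply ≈ 1.21 A

Secondary of T1: V = 480.00 × 1196/419 = 1370.1 V.
Secondary of T2: V = 1370.1 × 1759/754 = 3196.3 V.
Secondary of T3: V = 3196.3 × 455/2300 = 632.32 V.
I_load = 632.32/691 = 0.91508 A, so P_out = 632.32 × 0.91508 = 578.62 W.
All ideal ⇒ P_in = P_out, so I_supply = 578.62/480 = 1.21 A.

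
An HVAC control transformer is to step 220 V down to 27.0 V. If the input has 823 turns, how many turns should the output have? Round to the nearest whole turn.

N_out/N_in = V_out/V_in, so N_out = 823 × 27.0/220 = 101.0 ≈ 101 turns.

N_out = 101 turns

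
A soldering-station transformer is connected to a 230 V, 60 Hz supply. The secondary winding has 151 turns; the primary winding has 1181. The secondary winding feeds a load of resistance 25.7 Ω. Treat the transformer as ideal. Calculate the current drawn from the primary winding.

I_p ≈ 0.146 A

V_s = V_p × N_s/N_p = 230 × 151/1181 = 29.407 V.
I_s = V_s/R = 29.407/25.7 = 1.1443 A.
For an ideal transformer I_p N_p = I_s N_s, so I_p = 1.1443 × 151/1181 = 0.146 A.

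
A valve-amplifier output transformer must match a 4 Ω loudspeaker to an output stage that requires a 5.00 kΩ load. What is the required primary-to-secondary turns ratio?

N_p/N_s ≈ 35.4

Z_p/Z_s = (N_p/N_s)², so N_p/N_s = √(5000/4) = √1250 = 35.4.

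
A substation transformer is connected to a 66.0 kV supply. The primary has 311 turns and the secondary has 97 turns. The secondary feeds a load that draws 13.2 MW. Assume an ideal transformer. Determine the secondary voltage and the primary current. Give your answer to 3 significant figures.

V_s ≈ 20600 V, I_p ≈ 200 A

V_s = V_p × N_s/N_p = 66000 × 97/311 = 20585 V.
I_s = P/V_s = 1.32×10^7/20585 = 641.24 A.
I_p = I_s × N_s/N_p = 641.24 × 97/311 = 200 A.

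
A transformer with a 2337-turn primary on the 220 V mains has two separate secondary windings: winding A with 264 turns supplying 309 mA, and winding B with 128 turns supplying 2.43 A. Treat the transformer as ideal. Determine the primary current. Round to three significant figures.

V_A = 220 × 264/2337 = 24.852 V; V_B = 220 × 128/2337 = 12.050 V.
P_out = V_A I_A + V_B I_B = 24.852×0.309 + 12.050×2.43 = 7.6794 + 29.281 = 36.960 W.
Ideal ⇒ P_in = P_out, so I_p = P_out/V_p = 36.960/220 = 0.168 A.

I_p ≈ 0.168 A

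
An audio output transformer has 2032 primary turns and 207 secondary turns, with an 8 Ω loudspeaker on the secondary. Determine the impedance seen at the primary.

Z_p = (N_p/N_s)² × Z_s = (2032/207)² × 8 = 771 Ω.

Z_p ≈ 771 Ω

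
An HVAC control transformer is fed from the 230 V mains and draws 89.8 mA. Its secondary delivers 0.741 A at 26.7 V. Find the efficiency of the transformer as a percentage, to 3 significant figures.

P_in = 230 × 0.0898 = 20.6540 W.
P_out = 26.7 × 0.741 = 19.7847 W.
η = P_out/P_in = 19.7847/20.6540 = 0.958.

η ≈ 95.8%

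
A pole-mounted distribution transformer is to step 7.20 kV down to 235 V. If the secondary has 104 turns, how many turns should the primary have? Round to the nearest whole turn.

N_p/N_s = V_p/V_s, so N_p = 104 × 7200/235 = 3186.4 ≈ 3186 turns.

N_p = 3186 turns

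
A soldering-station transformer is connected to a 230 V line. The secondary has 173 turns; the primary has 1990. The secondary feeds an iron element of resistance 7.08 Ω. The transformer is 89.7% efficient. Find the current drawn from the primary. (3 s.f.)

I_p ≈ 0.274 A

V_s = 230 × 173/1990 = 19.995 V.
I_s = V_s/R = 19.995/7.08 = 2.8241 A.
P_out = V_s I_s = 19.995 × 2.8241 = 56.469 W.
P_in = P_out/η = 56.469/0.897 = 62.953 W.
I_p = P_in/V_p = 62.953/230 = 0.274 A.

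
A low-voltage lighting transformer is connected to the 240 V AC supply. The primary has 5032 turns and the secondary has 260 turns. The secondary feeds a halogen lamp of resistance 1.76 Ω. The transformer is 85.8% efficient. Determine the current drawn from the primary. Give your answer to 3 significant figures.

I_p ≈ 0.424 A

V_s = 240 × 260/5032 = 12.401 V.
I_s = V_s/R = 12.401/1.76 = 7.0458 A.
P_out = V_s I_s = 12.401 × 7.0458 = 87.373 W.
P_in = P_out/η = 87.373/0.858 = 101.83 W.
I_p = P_in/V_p = 101.83/240 = 0.424 A.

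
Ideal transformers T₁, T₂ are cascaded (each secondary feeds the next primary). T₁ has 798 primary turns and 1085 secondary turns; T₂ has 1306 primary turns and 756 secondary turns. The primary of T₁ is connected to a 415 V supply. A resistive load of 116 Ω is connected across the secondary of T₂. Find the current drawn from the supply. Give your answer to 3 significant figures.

Secondary of T₁: V = 415.00 × 1085/798 = 564.25 V.
Secondary of T₂: V = 564.25 × 756/1306 = 326.63 V.
I_load = 326.63/116 = 2.8158 A, so P_out = 326.63 × 2.8158 = 919.71 W.
All ideal ⇒ P_in = P_out, so I_supply = 919.71/415 = 2.22 A.

I_supply ≈ 2.22 A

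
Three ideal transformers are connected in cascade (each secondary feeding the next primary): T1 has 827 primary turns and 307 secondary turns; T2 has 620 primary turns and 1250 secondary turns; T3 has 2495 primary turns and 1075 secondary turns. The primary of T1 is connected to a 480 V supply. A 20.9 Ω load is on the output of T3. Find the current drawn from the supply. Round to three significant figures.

Secondary of T1: V = 480.00 × 307/827 = 178.19 V.
Secondary of T2: V = 178.19 × 1250/620 = 359.25 V.
Secondary of T3: V = 359.25 × 1075/2495 = 154.79 V.
I_load = 154.79/20.9 = 7.4060 A, so P_out = 154.79 × 7.4060 = 1146.3 W.
All ideal ⇒ P_in = P_out, so I_supply = 1146.3/480 = 2.39 A.

I_supply ≈ 2.39 A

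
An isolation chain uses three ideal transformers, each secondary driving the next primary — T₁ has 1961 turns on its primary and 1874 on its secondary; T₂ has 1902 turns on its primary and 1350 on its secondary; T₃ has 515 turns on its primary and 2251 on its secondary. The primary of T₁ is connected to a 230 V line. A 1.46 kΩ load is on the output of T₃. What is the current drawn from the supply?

I_supply ≈ 1.38 A

After T₁: V = 230.00 × 1874/1961 = 219.80 V.
After T₂: V = 219.80 × 1350/1902 = 156.01 V.
After T₃: V = 156.01 × 2251/515 = 681.89 V.
I_load = 681.89/1460 = 0.46704 A, so P_out = 681.89 × 0.46704 = 318.47 W.
All ideal ⇒ P_in = P_out, so I_supply = 318.47/230 = 1.38 A.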